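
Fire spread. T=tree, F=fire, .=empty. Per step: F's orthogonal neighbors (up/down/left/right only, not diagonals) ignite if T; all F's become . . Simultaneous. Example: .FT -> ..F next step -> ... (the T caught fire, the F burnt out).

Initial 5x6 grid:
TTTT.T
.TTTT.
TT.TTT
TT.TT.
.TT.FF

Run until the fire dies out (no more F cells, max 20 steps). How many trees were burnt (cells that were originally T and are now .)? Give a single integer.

Answer: 19

Derivation:
Step 1: +1 fires, +2 burnt (F count now 1)
Step 2: +2 fires, +1 burnt (F count now 2)
Step 3: +3 fires, +2 burnt (F count now 3)
Step 4: +1 fires, +3 burnt (F count now 1)
Step 5: +2 fires, +1 burnt (F count now 2)
Step 6: +2 fires, +2 burnt (F count now 2)
Step 7: +2 fires, +2 burnt (F count now 2)
Step 8: +3 fires, +2 burnt (F count now 3)
Step 9: +2 fires, +3 burnt (F count now 2)
Step 10: +1 fires, +2 burnt (F count now 1)
Step 11: +0 fires, +1 burnt (F count now 0)
Fire out after step 11
Initially T: 20, now '.': 29
Total burnt (originally-T cells now '.'): 19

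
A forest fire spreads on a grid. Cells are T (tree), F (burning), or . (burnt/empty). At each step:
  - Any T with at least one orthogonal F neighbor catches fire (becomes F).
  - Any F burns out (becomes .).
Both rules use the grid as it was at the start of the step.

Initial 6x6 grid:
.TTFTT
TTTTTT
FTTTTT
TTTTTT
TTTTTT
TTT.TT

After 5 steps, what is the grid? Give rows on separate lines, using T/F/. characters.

Step 1: 6 trees catch fire, 2 burn out
  .TF.FT
  FTTFTT
  .FTTTT
  FTTTTT
  TTTTTT
  TTT.TT
Step 2: 9 trees catch fire, 6 burn out
  .F...F
  .FF.FT
  ..FFTT
  .FTTTT
  FTTTTT
  TTT.TT
Step 3: 6 trees catch fire, 9 burn out
  ......
  .....F
  ....FT
  ..FFTT
  .FTTTT
  FTT.TT
Step 4: 5 trees catch fire, 6 burn out
  ......
  ......
  .....F
  ....FT
  ..FFTT
  .FT.TT
Step 5: 3 trees catch fire, 5 burn out
  ......
  ......
  ......
  .....F
  ....FT
  ..F.TT

......
......
......
.....F
....FT
..F.TT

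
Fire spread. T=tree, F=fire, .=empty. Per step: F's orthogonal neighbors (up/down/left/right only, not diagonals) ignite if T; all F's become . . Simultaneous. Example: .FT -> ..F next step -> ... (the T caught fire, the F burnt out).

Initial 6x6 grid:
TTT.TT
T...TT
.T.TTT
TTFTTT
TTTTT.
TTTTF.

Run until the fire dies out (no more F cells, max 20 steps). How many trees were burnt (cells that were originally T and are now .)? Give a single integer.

Answer: 22

Derivation:
Step 1: +5 fires, +2 burnt (F count now 5)
Step 2: +7 fires, +5 burnt (F count now 7)
Step 3: +4 fires, +7 burnt (F count now 4)
Step 4: +3 fires, +4 burnt (F count now 3)
Step 5: +2 fires, +3 burnt (F count now 2)
Step 6: +1 fires, +2 burnt (F count now 1)
Step 7: +0 fires, +1 burnt (F count now 0)
Fire out after step 7
Initially T: 26, now '.': 32
Total burnt (originally-T cells now '.'): 22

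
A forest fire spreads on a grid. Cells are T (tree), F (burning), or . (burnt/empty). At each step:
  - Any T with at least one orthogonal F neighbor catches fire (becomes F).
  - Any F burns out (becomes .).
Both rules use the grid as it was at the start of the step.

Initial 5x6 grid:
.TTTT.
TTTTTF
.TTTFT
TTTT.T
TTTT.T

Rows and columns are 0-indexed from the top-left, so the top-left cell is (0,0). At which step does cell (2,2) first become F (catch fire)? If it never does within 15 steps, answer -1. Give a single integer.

Step 1: cell (2,2)='T' (+3 fires, +2 burnt)
Step 2: cell (2,2)='F' (+5 fires, +3 burnt)
  -> target ignites at step 2
Step 3: cell (2,2)='.' (+6 fires, +5 burnt)
Step 4: cell (2,2)='.' (+4 fires, +6 burnt)
Step 5: cell (2,2)='.' (+4 fires, +4 burnt)
Step 6: cell (2,2)='.' (+1 fires, +4 burnt)
Step 7: cell (2,2)='.' (+0 fires, +1 burnt)
  fire out at step 7

2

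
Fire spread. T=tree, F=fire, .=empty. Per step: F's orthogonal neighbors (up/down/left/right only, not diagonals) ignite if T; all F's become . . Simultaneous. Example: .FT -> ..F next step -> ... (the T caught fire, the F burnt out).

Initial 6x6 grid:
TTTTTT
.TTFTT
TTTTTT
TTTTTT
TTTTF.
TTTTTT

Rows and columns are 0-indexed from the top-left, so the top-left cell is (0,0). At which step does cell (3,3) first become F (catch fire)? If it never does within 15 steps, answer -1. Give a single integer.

Step 1: cell (3,3)='T' (+7 fires, +2 burnt)
Step 2: cell (3,3)='F' (+11 fires, +7 burnt)
  -> target ignites at step 2
Step 3: cell (3,3)='.' (+7 fires, +11 burnt)
Step 4: cell (3,3)='.' (+5 fires, +7 burnt)
Step 5: cell (3,3)='.' (+2 fires, +5 burnt)
Step 6: cell (3,3)='.' (+0 fires, +2 burnt)
  fire out at step 6

2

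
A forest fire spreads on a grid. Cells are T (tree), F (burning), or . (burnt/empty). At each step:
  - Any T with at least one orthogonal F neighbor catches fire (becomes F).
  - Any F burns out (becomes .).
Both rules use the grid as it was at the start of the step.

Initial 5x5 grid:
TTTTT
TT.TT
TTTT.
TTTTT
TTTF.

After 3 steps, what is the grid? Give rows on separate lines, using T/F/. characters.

Step 1: 2 trees catch fire, 1 burn out
  TTTTT
  TT.TT
  TTTT.
  TTTFT
  TTF..
Step 2: 4 trees catch fire, 2 burn out
  TTTTT
  TT.TT
  TTTF.
  TTF.F
  TF...
Step 3: 4 trees catch fire, 4 burn out
  TTTTT
  TT.FT
  TTF..
  TF...
  F....

TTTTT
TT.FT
TTF..
TF...
F....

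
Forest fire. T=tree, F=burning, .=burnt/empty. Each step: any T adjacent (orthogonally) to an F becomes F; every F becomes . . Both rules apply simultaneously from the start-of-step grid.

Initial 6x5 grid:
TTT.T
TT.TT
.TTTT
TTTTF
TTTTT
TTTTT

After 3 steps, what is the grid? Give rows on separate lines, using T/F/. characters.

Step 1: 3 trees catch fire, 1 burn out
  TTT.T
  TT.TT
  .TTTF
  TTTF.
  TTTTF
  TTTTT
Step 2: 5 trees catch fire, 3 burn out
  TTT.T
  TT.TF
  .TTF.
  TTF..
  TTTF.
  TTTTF
Step 3: 6 trees catch fire, 5 burn out
  TTT.F
  TT.F.
  .TF..
  TF...
  TTF..
  TTTF.

TTT.F
TT.F.
.TF..
TF...
TTF..
TTTF.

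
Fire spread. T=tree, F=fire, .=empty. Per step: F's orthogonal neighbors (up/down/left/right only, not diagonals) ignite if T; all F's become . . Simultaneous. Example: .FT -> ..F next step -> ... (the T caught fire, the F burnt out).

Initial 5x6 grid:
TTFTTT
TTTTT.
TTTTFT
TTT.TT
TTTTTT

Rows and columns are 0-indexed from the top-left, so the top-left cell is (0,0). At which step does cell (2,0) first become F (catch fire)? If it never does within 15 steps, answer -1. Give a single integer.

Step 1: cell (2,0)='T' (+7 fires, +2 burnt)
Step 2: cell (2,0)='T' (+7 fires, +7 burnt)
Step 3: cell (2,0)='T' (+6 fires, +7 burnt)
Step 4: cell (2,0)='F' (+3 fires, +6 burnt)
  -> target ignites at step 4
Step 5: cell (2,0)='.' (+2 fires, +3 burnt)
Step 6: cell (2,0)='.' (+1 fires, +2 burnt)
Step 7: cell (2,0)='.' (+0 fires, +1 burnt)
  fire out at step 7

4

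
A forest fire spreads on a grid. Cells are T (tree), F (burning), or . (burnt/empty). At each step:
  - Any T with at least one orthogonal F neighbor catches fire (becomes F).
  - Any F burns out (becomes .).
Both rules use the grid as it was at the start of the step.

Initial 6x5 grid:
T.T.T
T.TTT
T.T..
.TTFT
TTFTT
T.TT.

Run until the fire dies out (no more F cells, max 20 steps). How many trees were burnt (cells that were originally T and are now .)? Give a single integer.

Step 1: +5 fires, +2 burnt (F count now 5)
Step 2: +5 fires, +5 burnt (F count now 5)
Step 3: +2 fires, +5 burnt (F count now 2)
Step 4: +2 fires, +2 burnt (F count now 2)
Step 5: +1 fires, +2 burnt (F count now 1)
Step 6: +1 fires, +1 burnt (F count now 1)
Step 7: +0 fires, +1 burnt (F count now 0)
Fire out after step 7
Initially T: 19, now '.': 27
Total burnt (originally-T cells now '.'): 16

Answer: 16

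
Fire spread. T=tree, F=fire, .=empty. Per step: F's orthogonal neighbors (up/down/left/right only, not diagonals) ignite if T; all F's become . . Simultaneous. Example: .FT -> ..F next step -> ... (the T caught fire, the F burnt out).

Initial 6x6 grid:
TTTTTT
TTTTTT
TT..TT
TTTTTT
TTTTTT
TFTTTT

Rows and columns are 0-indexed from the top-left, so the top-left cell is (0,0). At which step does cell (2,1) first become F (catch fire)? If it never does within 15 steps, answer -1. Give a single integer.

Step 1: cell (2,1)='T' (+3 fires, +1 burnt)
Step 2: cell (2,1)='T' (+4 fires, +3 burnt)
Step 3: cell (2,1)='F' (+5 fires, +4 burnt)
  -> target ignites at step 3
Step 4: cell (2,1)='.' (+5 fires, +5 burnt)
Step 5: cell (2,1)='.' (+5 fires, +5 burnt)
Step 6: cell (2,1)='.' (+5 fires, +5 burnt)
Step 7: cell (2,1)='.' (+3 fires, +5 burnt)
Step 8: cell (2,1)='.' (+2 fires, +3 burnt)
Step 9: cell (2,1)='.' (+1 fires, +2 burnt)
Step 10: cell (2,1)='.' (+0 fires, +1 burnt)
  fire out at step 10

3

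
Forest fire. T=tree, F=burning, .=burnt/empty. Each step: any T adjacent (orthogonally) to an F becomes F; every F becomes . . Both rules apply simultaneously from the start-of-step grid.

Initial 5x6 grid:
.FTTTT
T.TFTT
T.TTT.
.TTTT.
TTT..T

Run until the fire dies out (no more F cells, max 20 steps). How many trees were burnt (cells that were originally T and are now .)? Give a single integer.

Step 1: +5 fires, +2 burnt (F count now 5)
Step 2: +5 fires, +5 burnt (F count now 5)
Step 3: +3 fires, +5 burnt (F count now 3)
Step 4: +2 fires, +3 burnt (F count now 2)
Step 5: +1 fires, +2 burnt (F count now 1)
Step 6: +1 fires, +1 burnt (F count now 1)
Step 7: +0 fires, +1 burnt (F count now 0)
Fire out after step 7
Initially T: 20, now '.': 27
Total burnt (originally-T cells now '.'): 17

Answer: 17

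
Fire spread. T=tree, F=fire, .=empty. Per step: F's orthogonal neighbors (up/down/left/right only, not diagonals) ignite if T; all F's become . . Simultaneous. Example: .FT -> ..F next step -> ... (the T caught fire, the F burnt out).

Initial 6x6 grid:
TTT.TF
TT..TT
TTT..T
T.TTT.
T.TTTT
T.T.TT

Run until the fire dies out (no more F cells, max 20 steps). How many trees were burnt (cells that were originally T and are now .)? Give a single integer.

Answer: 4

Derivation:
Step 1: +2 fires, +1 burnt (F count now 2)
Step 2: +2 fires, +2 burnt (F count now 2)
Step 3: +0 fires, +2 burnt (F count now 0)
Fire out after step 3
Initially T: 25, now '.': 15
Total burnt (originally-T cells now '.'): 4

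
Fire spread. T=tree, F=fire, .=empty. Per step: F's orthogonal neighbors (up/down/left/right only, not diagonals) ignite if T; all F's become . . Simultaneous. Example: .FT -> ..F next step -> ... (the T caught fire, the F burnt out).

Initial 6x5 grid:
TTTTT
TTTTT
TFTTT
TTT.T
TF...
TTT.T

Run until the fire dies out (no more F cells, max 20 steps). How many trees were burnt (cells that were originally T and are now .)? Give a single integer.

Step 1: +6 fires, +2 burnt (F count now 6)
Step 2: +8 fires, +6 burnt (F count now 8)
Step 3: +4 fires, +8 burnt (F count now 4)
Step 4: +3 fires, +4 burnt (F count now 3)
Step 5: +1 fires, +3 burnt (F count now 1)
Step 6: +0 fires, +1 burnt (F count now 0)
Fire out after step 6
Initially T: 23, now '.': 29
Total burnt (originally-T cells now '.'): 22

Answer: 22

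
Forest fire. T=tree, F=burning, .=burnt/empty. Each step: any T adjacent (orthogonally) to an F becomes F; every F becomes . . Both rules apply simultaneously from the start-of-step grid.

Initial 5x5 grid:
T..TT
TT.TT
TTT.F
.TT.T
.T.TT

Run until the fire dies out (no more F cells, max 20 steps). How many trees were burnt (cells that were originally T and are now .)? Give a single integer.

Step 1: +2 fires, +1 burnt (F count now 2)
Step 2: +3 fires, +2 burnt (F count now 3)
Step 3: +2 fires, +3 burnt (F count now 2)
Step 4: +0 fires, +2 burnt (F count now 0)
Fire out after step 4
Initially T: 16, now '.': 16
Total burnt (originally-T cells now '.'): 7

Answer: 7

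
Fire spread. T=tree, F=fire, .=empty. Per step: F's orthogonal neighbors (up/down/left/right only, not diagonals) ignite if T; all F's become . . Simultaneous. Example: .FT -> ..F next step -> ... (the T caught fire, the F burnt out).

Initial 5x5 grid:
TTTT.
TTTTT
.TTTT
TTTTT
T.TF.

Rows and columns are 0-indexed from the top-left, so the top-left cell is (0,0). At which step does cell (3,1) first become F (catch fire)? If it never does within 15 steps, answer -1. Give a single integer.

Step 1: cell (3,1)='T' (+2 fires, +1 burnt)
Step 2: cell (3,1)='T' (+3 fires, +2 burnt)
Step 3: cell (3,1)='F' (+4 fires, +3 burnt)
  -> target ignites at step 3
Step 4: cell (3,1)='.' (+5 fires, +4 burnt)
Step 5: cell (3,1)='.' (+3 fires, +5 burnt)
Step 6: cell (3,1)='.' (+2 fires, +3 burnt)
Step 7: cell (3,1)='.' (+1 fires, +2 burnt)
Step 8: cell (3,1)='.' (+0 fires, +1 burnt)
  fire out at step 8

3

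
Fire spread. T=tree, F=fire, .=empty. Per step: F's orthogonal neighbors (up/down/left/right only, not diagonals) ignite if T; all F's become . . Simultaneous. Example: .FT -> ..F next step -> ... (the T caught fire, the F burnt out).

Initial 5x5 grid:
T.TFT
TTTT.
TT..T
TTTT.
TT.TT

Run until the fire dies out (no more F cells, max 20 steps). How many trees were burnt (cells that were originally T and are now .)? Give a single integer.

Step 1: +3 fires, +1 burnt (F count now 3)
Step 2: +1 fires, +3 burnt (F count now 1)
Step 3: +1 fires, +1 burnt (F count now 1)
Step 4: +2 fires, +1 burnt (F count now 2)
Step 5: +3 fires, +2 burnt (F count now 3)
Step 6: +3 fires, +3 burnt (F count now 3)
Step 7: +2 fires, +3 burnt (F count now 2)
Step 8: +1 fires, +2 burnt (F count now 1)
Step 9: +1 fires, +1 burnt (F count now 1)
Step 10: +0 fires, +1 burnt (F count now 0)
Fire out after step 10
Initially T: 18, now '.': 24
Total burnt (originally-T cells now '.'): 17

Answer: 17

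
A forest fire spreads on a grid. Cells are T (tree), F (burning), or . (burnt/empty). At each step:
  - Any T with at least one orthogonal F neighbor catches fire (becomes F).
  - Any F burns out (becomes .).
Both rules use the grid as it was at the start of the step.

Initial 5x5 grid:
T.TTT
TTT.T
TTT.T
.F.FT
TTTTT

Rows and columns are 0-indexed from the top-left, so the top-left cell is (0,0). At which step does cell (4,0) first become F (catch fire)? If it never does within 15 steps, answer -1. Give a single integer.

Step 1: cell (4,0)='T' (+4 fires, +2 burnt)
Step 2: cell (4,0)='F' (+7 fires, +4 burnt)
  -> target ignites at step 2
Step 3: cell (4,0)='.' (+3 fires, +7 burnt)
Step 4: cell (4,0)='.' (+3 fires, +3 burnt)
Step 5: cell (4,0)='.' (+1 fires, +3 burnt)
Step 6: cell (4,0)='.' (+0 fires, +1 burnt)
  fire out at step 6

2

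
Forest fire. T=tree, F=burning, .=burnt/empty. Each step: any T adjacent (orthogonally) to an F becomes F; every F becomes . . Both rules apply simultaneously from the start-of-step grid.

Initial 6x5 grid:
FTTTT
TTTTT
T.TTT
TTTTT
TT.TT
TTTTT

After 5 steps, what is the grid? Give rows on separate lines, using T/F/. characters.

Step 1: 2 trees catch fire, 1 burn out
  .FTTT
  FTTTT
  T.TTT
  TTTTT
  TT.TT
  TTTTT
Step 2: 3 trees catch fire, 2 burn out
  ..FTT
  .FTTT
  F.TTT
  TTTTT
  TT.TT
  TTTTT
Step 3: 3 trees catch fire, 3 burn out
  ...FT
  ..FTT
  ..TTT
  FTTTT
  TT.TT
  TTTTT
Step 4: 5 trees catch fire, 3 burn out
  ....F
  ...FT
  ..FTT
  .FTTT
  FT.TT
  TTTTT
Step 5: 5 trees catch fire, 5 burn out
  .....
  ....F
  ...FT
  ..FTT
  .F.TT
  FTTTT

.....
....F
...FT
..FTT
.F.TT
FTTTT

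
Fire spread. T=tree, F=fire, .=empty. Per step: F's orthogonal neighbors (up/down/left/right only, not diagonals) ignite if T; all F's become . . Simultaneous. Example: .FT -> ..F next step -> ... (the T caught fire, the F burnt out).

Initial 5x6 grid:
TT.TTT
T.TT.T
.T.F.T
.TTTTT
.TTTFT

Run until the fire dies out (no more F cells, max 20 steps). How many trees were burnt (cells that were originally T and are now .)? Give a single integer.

Answer: 17

Derivation:
Step 1: +5 fires, +2 burnt (F count now 5)
Step 2: +5 fires, +5 burnt (F count now 5)
Step 3: +4 fires, +5 burnt (F count now 4)
Step 4: +3 fires, +4 burnt (F count now 3)
Step 5: +0 fires, +3 burnt (F count now 0)
Fire out after step 5
Initially T: 20, now '.': 27
Total burnt (originally-T cells now '.'): 17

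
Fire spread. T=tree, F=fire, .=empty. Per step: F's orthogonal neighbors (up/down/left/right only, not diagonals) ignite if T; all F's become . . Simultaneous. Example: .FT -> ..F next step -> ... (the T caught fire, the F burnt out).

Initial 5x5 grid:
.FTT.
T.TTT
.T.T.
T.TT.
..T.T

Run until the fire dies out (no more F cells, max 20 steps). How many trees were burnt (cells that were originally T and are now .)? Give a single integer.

Answer: 9

Derivation:
Step 1: +1 fires, +1 burnt (F count now 1)
Step 2: +2 fires, +1 burnt (F count now 2)
Step 3: +1 fires, +2 burnt (F count now 1)
Step 4: +2 fires, +1 burnt (F count now 2)
Step 5: +1 fires, +2 burnt (F count now 1)
Step 6: +1 fires, +1 burnt (F count now 1)
Step 7: +1 fires, +1 burnt (F count now 1)
Step 8: +0 fires, +1 burnt (F count now 0)
Fire out after step 8
Initially T: 13, now '.': 21
Total burnt (originally-T cells now '.'): 9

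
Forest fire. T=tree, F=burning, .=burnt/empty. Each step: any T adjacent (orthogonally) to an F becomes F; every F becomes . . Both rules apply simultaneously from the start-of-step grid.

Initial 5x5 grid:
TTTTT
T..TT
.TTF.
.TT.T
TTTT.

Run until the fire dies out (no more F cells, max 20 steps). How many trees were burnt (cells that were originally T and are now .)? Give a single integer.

Step 1: +2 fires, +1 burnt (F count now 2)
Step 2: +4 fires, +2 burnt (F count now 4)
Step 3: +4 fires, +4 burnt (F count now 4)
Step 4: +3 fires, +4 burnt (F count now 3)
Step 5: +2 fires, +3 burnt (F count now 2)
Step 6: +1 fires, +2 burnt (F count now 1)
Step 7: +0 fires, +1 burnt (F count now 0)
Fire out after step 7
Initially T: 17, now '.': 24
Total burnt (originally-T cells now '.'): 16

Answer: 16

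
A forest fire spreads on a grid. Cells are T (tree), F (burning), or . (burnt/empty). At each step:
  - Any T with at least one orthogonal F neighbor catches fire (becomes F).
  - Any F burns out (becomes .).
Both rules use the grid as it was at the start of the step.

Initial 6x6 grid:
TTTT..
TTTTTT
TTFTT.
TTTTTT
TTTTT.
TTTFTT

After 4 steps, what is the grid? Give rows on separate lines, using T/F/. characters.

Step 1: 7 trees catch fire, 2 burn out
  TTTT..
  TTFTTT
  TF.FT.
  TTFTTT
  TTTFT.
  TTF.FT
Step 2: 11 trees catch fire, 7 burn out
  TTFT..
  TF.FTT
  F...F.
  TF.FTT
  TTF.F.
  TF...F
Step 3: 8 trees catch fire, 11 burn out
  TF.F..
  F...FT
  ......
  F...FT
  TF....
  F.....
Step 4: 4 trees catch fire, 8 burn out
  F.....
  .....F
  ......
  .....F
  F.....
  ......

F.....
.....F
......
.....F
F.....
......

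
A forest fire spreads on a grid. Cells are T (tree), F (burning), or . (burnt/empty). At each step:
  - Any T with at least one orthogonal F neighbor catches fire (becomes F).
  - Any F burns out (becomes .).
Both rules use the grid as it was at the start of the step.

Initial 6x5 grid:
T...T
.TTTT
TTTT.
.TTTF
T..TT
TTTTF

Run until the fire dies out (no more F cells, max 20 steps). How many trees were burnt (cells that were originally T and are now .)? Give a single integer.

Answer: 19

Derivation:
Step 1: +3 fires, +2 burnt (F count now 3)
Step 2: +4 fires, +3 burnt (F count now 4)
Step 3: +4 fires, +4 burnt (F count now 4)
Step 4: +4 fires, +4 burnt (F count now 4)
Step 5: +4 fires, +4 burnt (F count now 4)
Step 6: +0 fires, +4 burnt (F count now 0)
Fire out after step 6
Initially T: 20, now '.': 29
Total burnt (originally-T cells now '.'): 19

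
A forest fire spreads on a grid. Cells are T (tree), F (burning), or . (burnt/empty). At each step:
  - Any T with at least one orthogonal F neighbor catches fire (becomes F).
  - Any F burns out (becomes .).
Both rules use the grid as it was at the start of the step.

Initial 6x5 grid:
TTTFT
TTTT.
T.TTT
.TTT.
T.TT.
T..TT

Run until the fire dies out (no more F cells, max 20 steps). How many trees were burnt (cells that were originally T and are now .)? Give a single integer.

Step 1: +3 fires, +1 burnt (F count now 3)
Step 2: +3 fires, +3 burnt (F count now 3)
Step 3: +5 fires, +3 burnt (F count now 5)
Step 4: +3 fires, +5 burnt (F count now 3)
Step 5: +4 fires, +3 burnt (F count now 4)
Step 6: +1 fires, +4 burnt (F count now 1)
Step 7: +0 fires, +1 burnt (F count now 0)
Fire out after step 7
Initially T: 21, now '.': 28
Total burnt (originally-T cells now '.'): 19

Answer: 19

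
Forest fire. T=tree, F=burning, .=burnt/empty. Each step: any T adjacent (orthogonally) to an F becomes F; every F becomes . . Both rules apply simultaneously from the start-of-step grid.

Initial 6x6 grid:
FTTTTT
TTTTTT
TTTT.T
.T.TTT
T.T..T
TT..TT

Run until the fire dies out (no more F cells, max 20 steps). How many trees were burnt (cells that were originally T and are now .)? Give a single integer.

Step 1: +2 fires, +1 burnt (F count now 2)
Step 2: +3 fires, +2 burnt (F count now 3)
Step 3: +3 fires, +3 burnt (F count now 3)
Step 4: +4 fires, +3 burnt (F count now 4)
Step 5: +3 fires, +4 burnt (F count now 3)
Step 6: +2 fires, +3 burnt (F count now 2)
Step 7: +2 fires, +2 burnt (F count now 2)
Step 8: +1 fires, +2 burnt (F count now 1)
Step 9: +1 fires, +1 burnt (F count now 1)
Step 10: +1 fires, +1 burnt (F count now 1)
Step 11: +1 fires, +1 burnt (F count now 1)
Step 12: +0 fires, +1 burnt (F count now 0)
Fire out after step 12
Initially T: 27, now '.': 32
Total burnt (originally-T cells now '.'): 23

Answer: 23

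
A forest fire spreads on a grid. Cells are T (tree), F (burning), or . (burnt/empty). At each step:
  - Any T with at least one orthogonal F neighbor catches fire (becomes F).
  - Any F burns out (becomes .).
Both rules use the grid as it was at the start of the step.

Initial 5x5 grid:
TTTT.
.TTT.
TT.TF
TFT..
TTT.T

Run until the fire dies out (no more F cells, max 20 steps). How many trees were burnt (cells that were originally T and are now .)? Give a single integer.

Answer: 15

Derivation:
Step 1: +5 fires, +2 burnt (F count now 5)
Step 2: +5 fires, +5 burnt (F count now 5)
Step 3: +3 fires, +5 burnt (F count now 3)
Step 4: +2 fires, +3 burnt (F count now 2)
Step 5: +0 fires, +2 burnt (F count now 0)
Fire out after step 5
Initially T: 16, now '.': 24
Total burnt (originally-T cells now '.'): 15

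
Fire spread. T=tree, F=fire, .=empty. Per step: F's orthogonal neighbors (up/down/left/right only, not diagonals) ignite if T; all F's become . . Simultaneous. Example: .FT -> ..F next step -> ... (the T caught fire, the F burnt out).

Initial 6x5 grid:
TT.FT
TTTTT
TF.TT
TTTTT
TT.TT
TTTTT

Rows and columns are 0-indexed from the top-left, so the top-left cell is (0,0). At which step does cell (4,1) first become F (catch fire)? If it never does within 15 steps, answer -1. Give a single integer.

Step 1: cell (4,1)='T' (+5 fires, +2 burnt)
Step 2: cell (4,1)='F' (+8 fires, +5 burnt)
  -> target ignites at step 2
Step 3: cell (4,1)='.' (+5 fires, +8 burnt)
Step 4: cell (4,1)='.' (+4 fires, +5 burnt)
Step 5: cell (4,1)='.' (+2 fires, +4 burnt)
Step 6: cell (4,1)='.' (+1 fires, +2 burnt)
Step 7: cell (4,1)='.' (+0 fires, +1 burnt)
  fire out at step 7

2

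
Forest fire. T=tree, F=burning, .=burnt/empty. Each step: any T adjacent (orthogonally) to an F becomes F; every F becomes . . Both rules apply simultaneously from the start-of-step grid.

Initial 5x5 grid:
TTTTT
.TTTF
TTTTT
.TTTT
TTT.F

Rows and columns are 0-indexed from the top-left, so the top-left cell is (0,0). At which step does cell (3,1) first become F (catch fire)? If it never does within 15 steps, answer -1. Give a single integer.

Step 1: cell (3,1)='T' (+4 fires, +2 burnt)
Step 2: cell (3,1)='T' (+4 fires, +4 burnt)
Step 3: cell (3,1)='T' (+4 fires, +4 burnt)
Step 4: cell (3,1)='F' (+4 fires, +4 burnt)
  -> target ignites at step 4
Step 5: cell (3,1)='.' (+3 fires, +4 burnt)
Step 6: cell (3,1)='.' (+1 fires, +3 burnt)
Step 7: cell (3,1)='.' (+0 fires, +1 burnt)
  fire out at step 7

4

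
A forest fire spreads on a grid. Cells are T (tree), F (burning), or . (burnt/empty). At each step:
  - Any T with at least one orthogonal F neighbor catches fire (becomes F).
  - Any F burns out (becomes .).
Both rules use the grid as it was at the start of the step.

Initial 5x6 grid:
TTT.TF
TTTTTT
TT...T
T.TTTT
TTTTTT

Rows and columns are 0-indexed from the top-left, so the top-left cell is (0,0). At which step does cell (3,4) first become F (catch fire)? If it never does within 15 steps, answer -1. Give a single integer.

Step 1: cell (3,4)='T' (+2 fires, +1 burnt)
Step 2: cell (3,4)='T' (+2 fires, +2 burnt)
Step 3: cell (3,4)='T' (+2 fires, +2 burnt)
Step 4: cell (3,4)='F' (+3 fires, +2 burnt)
  -> target ignites at step 4
Step 5: cell (3,4)='.' (+4 fires, +3 burnt)
Step 6: cell (3,4)='.' (+5 fires, +4 burnt)
Step 7: cell (3,4)='.' (+3 fires, +5 burnt)
Step 8: cell (3,4)='.' (+2 fires, +3 burnt)
Step 9: cell (3,4)='.' (+1 fires, +2 burnt)
Step 10: cell (3,4)='.' (+0 fires, +1 burnt)
  fire out at step 10

4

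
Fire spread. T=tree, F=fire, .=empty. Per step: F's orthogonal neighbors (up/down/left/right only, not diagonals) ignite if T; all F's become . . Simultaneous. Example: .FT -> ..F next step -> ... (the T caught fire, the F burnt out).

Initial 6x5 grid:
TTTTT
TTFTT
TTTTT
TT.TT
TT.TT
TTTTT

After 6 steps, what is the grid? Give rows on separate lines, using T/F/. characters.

Step 1: 4 trees catch fire, 1 burn out
  TTFTT
  TF.FT
  TTFTT
  TT.TT
  TT.TT
  TTTTT
Step 2: 6 trees catch fire, 4 burn out
  TF.FT
  F...F
  TF.FT
  TT.TT
  TT.TT
  TTTTT
Step 3: 6 trees catch fire, 6 burn out
  F...F
  .....
  F...F
  TF.FT
  TT.TT
  TTTTT
Step 4: 4 trees catch fire, 6 burn out
  .....
  .....
  .....
  F...F
  TF.FT
  TTTTT
Step 5: 4 trees catch fire, 4 burn out
  .....
  .....
  .....
  .....
  F...F
  TFTFT
Step 6: 3 trees catch fire, 4 burn out
  .....
  .....
  .....
  .....
  .....
  F.F.F

.....
.....
.....
.....
.....
F.F.F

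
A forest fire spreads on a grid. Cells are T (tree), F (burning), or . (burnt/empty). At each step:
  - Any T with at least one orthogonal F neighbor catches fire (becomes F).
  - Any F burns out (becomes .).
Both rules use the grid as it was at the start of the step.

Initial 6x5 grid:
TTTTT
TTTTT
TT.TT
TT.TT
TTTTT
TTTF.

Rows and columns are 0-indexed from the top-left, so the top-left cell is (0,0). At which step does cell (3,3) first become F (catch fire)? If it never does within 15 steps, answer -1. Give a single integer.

Step 1: cell (3,3)='T' (+2 fires, +1 burnt)
Step 2: cell (3,3)='F' (+4 fires, +2 burnt)
  -> target ignites at step 2
Step 3: cell (3,3)='.' (+4 fires, +4 burnt)
Step 4: cell (3,3)='.' (+4 fires, +4 burnt)
Step 5: cell (3,3)='.' (+5 fires, +4 burnt)
Step 6: cell (3,3)='.' (+4 fires, +5 burnt)
Step 7: cell (3,3)='.' (+2 fires, +4 burnt)
Step 8: cell (3,3)='.' (+1 fires, +2 burnt)
Step 9: cell (3,3)='.' (+0 fires, +1 burnt)
  fire out at step 9

2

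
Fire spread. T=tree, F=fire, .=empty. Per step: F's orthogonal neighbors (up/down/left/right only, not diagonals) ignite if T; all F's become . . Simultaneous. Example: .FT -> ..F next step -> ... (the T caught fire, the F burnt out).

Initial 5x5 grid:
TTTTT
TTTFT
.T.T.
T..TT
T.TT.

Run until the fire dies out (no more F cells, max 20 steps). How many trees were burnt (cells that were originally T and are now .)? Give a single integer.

Step 1: +4 fires, +1 burnt (F count now 4)
Step 2: +4 fires, +4 burnt (F count now 4)
Step 3: +5 fires, +4 burnt (F count now 5)
Step 4: +2 fires, +5 burnt (F count now 2)
Step 5: +0 fires, +2 burnt (F count now 0)
Fire out after step 5
Initially T: 17, now '.': 23
Total burnt (originally-T cells now '.'): 15

Answer: 15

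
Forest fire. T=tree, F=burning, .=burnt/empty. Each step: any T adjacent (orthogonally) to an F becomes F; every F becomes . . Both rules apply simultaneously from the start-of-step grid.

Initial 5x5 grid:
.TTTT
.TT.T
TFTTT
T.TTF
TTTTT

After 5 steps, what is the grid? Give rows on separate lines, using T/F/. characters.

Step 1: 6 trees catch fire, 2 burn out
  .TTTT
  .FT.T
  F.FTF
  T.TF.
  TTTTF
Step 2: 7 trees catch fire, 6 burn out
  .FTTT
  ..F.F
  ...F.
  F.F..
  TTTF.
Step 3: 4 trees catch fire, 7 burn out
  ..FTF
  .....
  .....
  .....
  FTF..
Step 4: 2 trees catch fire, 4 burn out
  ...F.
  .....
  .....
  .....
  .F...
Step 5: 0 trees catch fire, 2 burn out
  .....
  .....
  .....
  .....
  .....

.....
.....
.....
.....
.....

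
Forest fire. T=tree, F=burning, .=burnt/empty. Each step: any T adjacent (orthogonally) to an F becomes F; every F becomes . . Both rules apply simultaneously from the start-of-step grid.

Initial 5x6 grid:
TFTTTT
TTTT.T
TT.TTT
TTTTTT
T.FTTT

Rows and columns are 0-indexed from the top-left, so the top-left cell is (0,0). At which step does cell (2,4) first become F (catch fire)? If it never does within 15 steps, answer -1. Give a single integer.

Step 1: cell (2,4)='T' (+5 fires, +2 burnt)
Step 2: cell (2,4)='T' (+7 fires, +5 burnt)
Step 3: cell (2,4)='T' (+7 fires, +7 burnt)
Step 4: cell (2,4)='F' (+4 fires, +7 burnt)
  -> target ignites at step 4
Step 5: cell (2,4)='.' (+2 fires, +4 burnt)
Step 6: cell (2,4)='.' (+0 fires, +2 burnt)
  fire out at step 6

4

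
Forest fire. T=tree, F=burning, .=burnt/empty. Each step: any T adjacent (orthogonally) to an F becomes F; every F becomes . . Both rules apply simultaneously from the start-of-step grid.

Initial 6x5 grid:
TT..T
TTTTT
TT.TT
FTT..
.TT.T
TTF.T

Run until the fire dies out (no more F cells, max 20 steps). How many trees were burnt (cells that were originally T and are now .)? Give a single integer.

Step 1: +4 fires, +2 burnt (F count now 4)
Step 2: +5 fires, +4 burnt (F count now 5)
Step 3: +2 fires, +5 burnt (F count now 2)
Step 4: +2 fires, +2 burnt (F count now 2)
Step 5: +1 fires, +2 burnt (F count now 1)
Step 6: +2 fires, +1 burnt (F count now 2)
Step 7: +2 fires, +2 burnt (F count now 2)
Step 8: +0 fires, +2 burnt (F count now 0)
Fire out after step 8
Initially T: 20, now '.': 28
Total burnt (originally-T cells now '.'): 18

Answer: 18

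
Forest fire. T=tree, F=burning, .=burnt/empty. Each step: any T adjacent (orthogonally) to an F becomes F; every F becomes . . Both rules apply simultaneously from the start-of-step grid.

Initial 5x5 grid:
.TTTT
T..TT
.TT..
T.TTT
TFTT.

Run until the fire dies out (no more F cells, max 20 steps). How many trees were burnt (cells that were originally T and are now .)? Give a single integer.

Step 1: +2 fires, +1 burnt (F count now 2)
Step 2: +3 fires, +2 burnt (F count now 3)
Step 3: +2 fires, +3 burnt (F count now 2)
Step 4: +2 fires, +2 burnt (F count now 2)
Step 5: +0 fires, +2 burnt (F count now 0)
Fire out after step 5
Initially T: 16, now '.': 18
Total burnt (originally-T cells now '.'): 9

Answer: 9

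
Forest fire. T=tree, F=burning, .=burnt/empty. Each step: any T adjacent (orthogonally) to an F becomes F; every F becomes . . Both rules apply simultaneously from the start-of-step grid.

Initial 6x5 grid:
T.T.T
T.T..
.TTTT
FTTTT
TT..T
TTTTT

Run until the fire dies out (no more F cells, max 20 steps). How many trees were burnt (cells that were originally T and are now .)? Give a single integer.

Step 1: +2 fires, +1 burnt (F count now 2)
Step 2: +4 fires, +2 burnt (F count now 4)
Step 3: +3 fires, +4 burnt (F count now 3)
Step 4: +4 fires, +3 burnt (F count now 4)
Step 5: +4 fires, +4 burnt (F count now 4)
Step 6: +1 fires, +4 burnt (F count now 1)
Step 7: +0 fires, +1 burnt (F count now 0)
Fire out after step 7
Initially T: 21, now '.': 27
Total burnt (originally-T cells now '.'): 18

Answer: 18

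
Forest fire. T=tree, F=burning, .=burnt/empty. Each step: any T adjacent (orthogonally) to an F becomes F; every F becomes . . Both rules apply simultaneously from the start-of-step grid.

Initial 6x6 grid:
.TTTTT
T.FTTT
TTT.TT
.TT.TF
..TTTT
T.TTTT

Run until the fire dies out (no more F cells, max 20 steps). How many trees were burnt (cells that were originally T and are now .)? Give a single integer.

Answer: 25

Derivation:
Step 1: +6 fires, +2 burnt (F count now 6)
Step 2: +9 fires, +6 burnt (F count now 9)
Step 3: +7 fires, +9 burnt (F count now 7)
Step 4: +3 fires, +7 burnt (F count now 3)
Step 5: +0 fires, +3 burnt (F count now 0)
Fire out after step 5
Initially T: 26, now '.': 35
Total burnt (originally-T cells now '.'): 25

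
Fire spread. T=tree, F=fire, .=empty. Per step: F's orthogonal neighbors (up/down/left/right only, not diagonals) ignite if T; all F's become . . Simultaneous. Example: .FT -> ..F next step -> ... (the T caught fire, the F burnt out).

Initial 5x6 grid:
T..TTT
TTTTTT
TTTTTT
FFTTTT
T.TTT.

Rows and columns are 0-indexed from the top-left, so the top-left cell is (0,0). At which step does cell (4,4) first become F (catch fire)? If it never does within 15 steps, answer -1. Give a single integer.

Step 1: cell (4,4)='T' (+4 fires, +2 burnt)
Step 2: cell (4,4)='T' (+5 fires, +4 burnt)
Step 3: cell (4,4)='T' (+5 fires, +5 burnt)
Step 4: cell (4,4)='F' (+4 fires, +5 burnt)
  -> target ignites at step 4
Step 5: cell (4,4)='.' (+3 fires, +4 burnt)
Step 6: cell (4,4)='.' (+2 fires, +3 burnt)
Step 7: cell (4,4)='.' (+1 fires, +2 burnt)
Step 8: cell (4,4)='.' (+0 fires, +1 burnt)
  fire out at step 8

4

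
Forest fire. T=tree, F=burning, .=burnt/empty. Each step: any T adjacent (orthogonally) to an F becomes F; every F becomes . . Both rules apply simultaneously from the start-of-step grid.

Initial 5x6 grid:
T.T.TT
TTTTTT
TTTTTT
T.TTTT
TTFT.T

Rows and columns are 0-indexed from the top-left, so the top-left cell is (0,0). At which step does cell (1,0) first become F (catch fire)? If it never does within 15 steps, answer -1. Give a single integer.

Step 1: cell (1,0)='T' (+3 fires, +1 burnt)
Step 2: cell (1,0)='T' (+3 fires, +3 burnt)
Step 3: cell (1,0)='T' (+5 fires, +3 burnt)
Step 4: cell (1,0)='T' (+6 fires, +5 burnt)
Step 5: cell (1,0)='F' (+4 fires, +6 burnt)
  -> target ignites at step 5
Step 6: cell (1,0)='.' (+3 fires, +4 burnt)
Step 7: cell (1,0)='.' (+1 fires, +3 burnt)
Step 8: cell (1,0)='.' (+0 fires, +1 burnt)
  fire out at step 8

5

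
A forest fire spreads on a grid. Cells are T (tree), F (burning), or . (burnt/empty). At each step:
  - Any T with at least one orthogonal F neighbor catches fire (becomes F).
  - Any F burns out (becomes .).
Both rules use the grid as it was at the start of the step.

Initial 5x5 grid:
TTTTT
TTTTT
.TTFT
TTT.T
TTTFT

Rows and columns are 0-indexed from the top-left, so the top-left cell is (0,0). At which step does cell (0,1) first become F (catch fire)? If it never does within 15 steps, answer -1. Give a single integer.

Step 1: cell (0,1)='T' (+5 fires, +2 burnt)
Step 2: cell (0,1)='T' (+7 fires, +5 burnt)
Step 3: cell (0,1)='T' (+5 fires, +7 burnt)
Step 4: cell (0,1)='F' (+3 fires, +5 burnt)
  -> target ignites at step 4
Step 5: cell (0,1)='.' (+1 fires, +3 burnt)
Step 6: cell (0,1)='.' (+0 fires, +1 burnt)
  fire out at step 6

4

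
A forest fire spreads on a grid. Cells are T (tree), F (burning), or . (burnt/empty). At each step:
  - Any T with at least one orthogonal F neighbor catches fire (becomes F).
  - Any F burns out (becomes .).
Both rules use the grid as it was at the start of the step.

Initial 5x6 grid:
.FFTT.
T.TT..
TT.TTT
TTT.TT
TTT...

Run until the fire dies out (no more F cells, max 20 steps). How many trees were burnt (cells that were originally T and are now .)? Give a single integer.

Step 1: +2 fires, +2 burnt (F count now 2)
Step 2: +2 fires, +2 burnt (F count now 2)
Step 3: +1 fires, +2 burnt (F count now 1)
Step 4: +1 fires, +1 burnt (F count now 1)
Step 5: +2 fires, +1 burnt (F count now 2)
Step 6: +1 fires, +2 burnt (F count now 1)
Step 7: +0 fires, +1 burnt (F count now 0)
Fire out after step 7
Initially T: 18, now '.': 21
Total burnt (originally-T cells now '.'): 9

Answer: 9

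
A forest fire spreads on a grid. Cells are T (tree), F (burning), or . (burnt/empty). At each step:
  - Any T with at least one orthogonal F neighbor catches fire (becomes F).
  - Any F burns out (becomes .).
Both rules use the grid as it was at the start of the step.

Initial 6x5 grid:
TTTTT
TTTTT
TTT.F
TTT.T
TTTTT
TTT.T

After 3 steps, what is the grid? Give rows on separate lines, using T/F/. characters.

Step 1: 2 trees catch fire, 1 burn out
  TTTTT
  TTTTF
  TTT..
  TTT.F
  TTTTT
  TTT.T
Step 2: 3 trees catch fire, 2 burn out
  TTTTF
  TTTF.
  TTT..
  TTT..
  TTTTF
  TTT.T
Step 3: 4 trees catch fire, 3 burn out
  TTTF.
  TTF..
  TTT..
  TTT..
  TTTF.
  TTT.F

TTTF.
TTF..
TTT..
TTT..
TTTF.
TTT.F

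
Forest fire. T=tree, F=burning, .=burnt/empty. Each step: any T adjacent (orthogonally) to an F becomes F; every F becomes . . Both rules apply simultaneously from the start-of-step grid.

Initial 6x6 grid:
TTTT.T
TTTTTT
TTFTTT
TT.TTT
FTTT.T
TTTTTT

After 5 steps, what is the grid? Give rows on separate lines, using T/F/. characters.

Step 1: 6 trees catch fire, 2 burn out
  TTTT.T
  TTFTTT
  TF.FTT
  FT.TTT
  .FTT.T
  FTTTTT
Step 2: 9 trees catch fire, 6 burn out
  TTFT.T
  TF.FTT
  F...FT
  .F.FTT
  ..FT.T
  .FTTTT
Step 3: 8 trees catch fire, 9 burn out
  TF.F.T
  F...FT
  .....F
  ....FT
  ...F.T
  ..FTTT
Step 4: 4 trees catch fire, 8 burn out
  F....T
  .....F
  ......
  .....F
  .....T
  ...FTT
Step 5: 3 trees catch fire, 4 burn out
  .....F
  ......
  ......
  ......
  .....F
  ....FT

.....F
......
......
......
.....F
....FT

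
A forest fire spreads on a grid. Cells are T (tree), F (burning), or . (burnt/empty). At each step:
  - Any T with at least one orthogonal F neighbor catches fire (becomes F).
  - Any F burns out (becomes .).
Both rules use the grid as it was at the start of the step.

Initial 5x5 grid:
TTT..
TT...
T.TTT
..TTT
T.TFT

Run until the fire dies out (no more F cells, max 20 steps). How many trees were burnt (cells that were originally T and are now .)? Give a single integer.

Step 1: +3 fires, +1 burnt (F count now 3)
Step 2: +3 fires, +3 burnt (F count now 3)
Step 3: +2 fires, +3 burnt (F count now 2)
Step 4: +0 fires, +2 burnt (F count now 0)
Fire out after step 4
Initially T: 15, now '.': 18
Total burnt (originally-T cells now '.'): 8

Answer: 8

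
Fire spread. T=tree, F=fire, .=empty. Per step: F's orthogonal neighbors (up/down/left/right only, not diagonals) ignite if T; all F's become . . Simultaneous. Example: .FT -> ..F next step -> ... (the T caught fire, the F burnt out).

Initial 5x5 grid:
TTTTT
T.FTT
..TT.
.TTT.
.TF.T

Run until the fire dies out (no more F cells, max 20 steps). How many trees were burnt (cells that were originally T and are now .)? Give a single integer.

Step 1: +5 fires, +2 burnt (F count now 5)
Step 2: +6 fires, +5 burnt (F count now 6)
Step 3: +2 fires, +6 burnt (F count now 2)
Step 4: +1 fires, +2 burnt (F count now 1)
Step 5: +0 fires, +1 burnt (F count now 0)
Fire out after step 5
Initially T: 15, now '.': 24
Total burnt (originally-T cells now '.'): 14

Answer: 14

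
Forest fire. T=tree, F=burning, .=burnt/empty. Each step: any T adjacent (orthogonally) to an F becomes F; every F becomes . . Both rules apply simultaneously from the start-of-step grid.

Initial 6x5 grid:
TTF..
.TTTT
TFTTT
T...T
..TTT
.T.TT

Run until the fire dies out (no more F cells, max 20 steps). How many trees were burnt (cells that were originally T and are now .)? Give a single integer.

Answer: 17

Derivation:
Step 1: +5 fires, +2 burnt (F count now 5)
Step 2: +4 fires, +5 burnt (F count now 4)
Step 3: +2 fires, +4 burnt (F count now 2)
Step 4: +1 fires, +2 burnt (F count now 1)
Step 5: +1 fires, +1 burnt (F count now 1)
Step 6: +2 fires, +1 burnt (F count now 2)
Step 7: +2 fires, +2 burnt (F count now 2)
Step 8: +0 fires, +2 burnt (F count now 0)
Fire out after step 8
Initially T: 18, now '.': 29
Total burnt (originally-T cells now '.'): 17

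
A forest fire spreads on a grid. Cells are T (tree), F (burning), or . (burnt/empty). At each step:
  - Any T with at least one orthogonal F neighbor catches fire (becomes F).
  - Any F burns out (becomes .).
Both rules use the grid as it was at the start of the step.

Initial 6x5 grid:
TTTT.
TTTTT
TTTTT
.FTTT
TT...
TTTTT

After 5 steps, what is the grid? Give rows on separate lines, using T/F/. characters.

Step 1: 3 trees catch fire, 1 burn out
  TTTT.
  TTTTT
  TFTTT
  ..FTT
  TF...
  TTTTT
Step 2: 6 trees catch fire, 3 burn out
  TTTT.
  TFTTT
  F.FTT
  ...FT
  F....
  TFTTT
Step 3: 7 trees catch fire, 6 burn out
  TFTT.
  F.FTT
  ...FT
  ....F
  .....
  F.FTT
Step 4: 5 trees catch fire, 7 burn out
  F.FT.
  ...FT
  ....F
  .....
  .....
  ...FT
Step 5: 3 trees catch fire, 5 burn out
  ...F.
  ....F
  .....
  .....
  .....
  ....F

...F.
....F
.....
.....
.....
....F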